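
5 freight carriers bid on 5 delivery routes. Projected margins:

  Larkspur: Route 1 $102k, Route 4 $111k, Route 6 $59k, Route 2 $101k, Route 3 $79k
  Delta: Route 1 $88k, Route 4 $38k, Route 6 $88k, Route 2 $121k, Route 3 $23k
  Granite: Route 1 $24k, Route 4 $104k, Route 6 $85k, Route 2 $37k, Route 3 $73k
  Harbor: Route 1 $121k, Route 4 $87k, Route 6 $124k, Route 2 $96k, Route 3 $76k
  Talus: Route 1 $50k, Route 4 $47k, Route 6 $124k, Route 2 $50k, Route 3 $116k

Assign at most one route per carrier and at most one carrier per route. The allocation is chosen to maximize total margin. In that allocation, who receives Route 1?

Larkspur receives Route 1.

Optimal: Larkspur→Route 1 ($102k), Delta→Route 2 ($121k), Granite→Route 4 ($104k), Harbor→Route 6 ($124k), Talus→Route 3 ($116k) — total 102+121+104+124+116 = $567k.
Row-greedy (each carrier in turn takes its best remaining route) gives $554k, worse by 13.
Next-best assignment: Larkspur→Route 4, Delta→Route 2, Granite→Route 6, Harbor→Route 1, Talus→Route 3 = $554k.
Swapping Delta↔Larkspur (Delta→Route 1 $88k, Larkspur→Route 2 $101k) loses 34.
Larkspur's own top route is Route 4 ($111k), but forcing Larkspur→Route 4 and reassigning the rest optimally gives only $554k — worse by 13.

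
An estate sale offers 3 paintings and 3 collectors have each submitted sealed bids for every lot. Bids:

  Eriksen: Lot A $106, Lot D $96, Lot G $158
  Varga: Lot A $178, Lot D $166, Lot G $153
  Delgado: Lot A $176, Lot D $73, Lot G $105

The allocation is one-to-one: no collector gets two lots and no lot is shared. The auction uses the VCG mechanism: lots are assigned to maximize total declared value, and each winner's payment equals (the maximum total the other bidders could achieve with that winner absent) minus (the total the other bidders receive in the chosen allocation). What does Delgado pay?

Delgado pays $12.

Efficient allocation: Eriksen→Lot G ($158), Varga→Lot D ($166), Delgado→Lot A ($176); total welfare W = $500.
Delgado receives Lot A at value $176, so the others get W − 176 = $324.
Without Delgado: best allocation of the remaining 2 bidders over all 3 lots is Eriksen→Lot G ($158), Varga→Lot A ($178), total $336.
VCG payment = (others' best without Delgado) − (others' welfare with Delgado) = 336 − 324 = $12.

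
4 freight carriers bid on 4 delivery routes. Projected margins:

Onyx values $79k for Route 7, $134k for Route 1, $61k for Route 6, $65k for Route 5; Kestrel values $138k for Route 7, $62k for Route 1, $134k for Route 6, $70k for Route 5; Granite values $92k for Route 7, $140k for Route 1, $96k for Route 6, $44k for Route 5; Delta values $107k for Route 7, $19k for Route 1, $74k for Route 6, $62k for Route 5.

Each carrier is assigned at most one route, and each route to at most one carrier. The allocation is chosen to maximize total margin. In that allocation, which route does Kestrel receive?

Kestrel receives Route 6.

This is the linear assignment problem.
Optimal: Onyx→Route 5 ($65k), Kestrel→Route 6 ($134k), Granite→Route 1 ($140k), Delta→Route 7 ($107k) — total 65+134+140+107 = $446k.
Column-greedy (each route in turn goes to its best remaining carrier) gives $417k, worse by 29.
Next-best assignment: Onyx→Route 1, Kestrel→Route 7, Granite→Route 6, Delta→Route 5 = $430k.
Kestrel's own top route is Route 7 ($138k), but forcing Kestrel→Route 7 and reassigning the rest optimally gives only $430k — worse by 16.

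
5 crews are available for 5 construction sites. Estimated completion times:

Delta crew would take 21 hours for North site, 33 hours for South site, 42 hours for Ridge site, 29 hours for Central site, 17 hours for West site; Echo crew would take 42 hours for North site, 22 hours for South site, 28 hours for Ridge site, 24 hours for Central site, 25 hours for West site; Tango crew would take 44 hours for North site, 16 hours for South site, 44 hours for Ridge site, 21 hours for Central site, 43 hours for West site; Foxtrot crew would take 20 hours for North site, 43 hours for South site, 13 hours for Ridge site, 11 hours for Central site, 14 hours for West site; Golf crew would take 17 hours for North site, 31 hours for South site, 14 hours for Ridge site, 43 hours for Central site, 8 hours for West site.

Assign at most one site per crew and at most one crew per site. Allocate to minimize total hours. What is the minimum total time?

Optimal: Delta crew→North site (21 hours), Echo crew→Central site (24 hours), Tango crew→South site (16 hours), Foxtrot crew→Ridge site (13 hours), Golf crew→West site (8 hours) — total 21+24+16+13+8 = 82 hours.
Min-entry greedy (repeatedly take the single cheapest remaining cell) gives 84 hours, worse by 2.
Next-best assignment: Delta crew→North site, Echo crew→Ridge site, Tango crew→South site, Foxtrot crew→Central site, Golf crew→West site = 84 hours.

Min total: 82 hours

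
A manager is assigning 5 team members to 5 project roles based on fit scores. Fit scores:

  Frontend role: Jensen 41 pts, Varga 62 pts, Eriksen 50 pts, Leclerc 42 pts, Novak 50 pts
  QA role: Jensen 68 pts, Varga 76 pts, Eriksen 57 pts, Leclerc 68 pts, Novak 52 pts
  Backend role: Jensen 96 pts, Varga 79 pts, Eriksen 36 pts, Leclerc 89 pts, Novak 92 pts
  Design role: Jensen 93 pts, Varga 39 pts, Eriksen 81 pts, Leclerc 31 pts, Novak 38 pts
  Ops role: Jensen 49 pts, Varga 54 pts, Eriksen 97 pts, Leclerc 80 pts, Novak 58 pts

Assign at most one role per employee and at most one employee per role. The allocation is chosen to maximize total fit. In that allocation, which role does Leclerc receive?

Leclerc receives QA role.

Optimal: Jensen→Design role (93 pts), Varga→Frontend role (62 pts), Eriksen→Ops role (97 pts), Leclerc→QA role (68 pts), Novak→Backend role (92 pts) — total 93+62+97+68+92 = 412 pts.
Column-greedy (each role in turn goes to its best remaining employee) gives 383 pts, worse by 29.
Every other assignment is strictly worse.
Leclerc's own top role is Backend role (89 pts), but forcing Leclerc→Backend role and reassigning the rest optimally gives only 405 pts — worse by 7.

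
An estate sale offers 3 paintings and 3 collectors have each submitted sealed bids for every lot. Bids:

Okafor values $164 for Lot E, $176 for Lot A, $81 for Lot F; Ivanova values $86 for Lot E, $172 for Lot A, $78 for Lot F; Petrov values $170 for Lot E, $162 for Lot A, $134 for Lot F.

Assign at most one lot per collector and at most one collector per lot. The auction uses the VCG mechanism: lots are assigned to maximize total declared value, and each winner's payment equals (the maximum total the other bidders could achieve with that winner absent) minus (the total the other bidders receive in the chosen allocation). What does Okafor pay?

Efficient allocation: Okafor→Lot E ($164), Ivanova→Lot A ($172), Petrov→Lot F ($134); total welfare W = $470.
Okafor receives Lot E at value $164, so the others get W − 164 = $306.
Without Okafor: best allocation of the remaining 2 bidders over all 3 lots is Ivanova→Lot A ($172), Petrov→Lot E ($170), total $342.
VCG payment = (others' best without Okafor) − (others' welfare with Okafor) = 342 − 306 = $36.

Okafor pays $36.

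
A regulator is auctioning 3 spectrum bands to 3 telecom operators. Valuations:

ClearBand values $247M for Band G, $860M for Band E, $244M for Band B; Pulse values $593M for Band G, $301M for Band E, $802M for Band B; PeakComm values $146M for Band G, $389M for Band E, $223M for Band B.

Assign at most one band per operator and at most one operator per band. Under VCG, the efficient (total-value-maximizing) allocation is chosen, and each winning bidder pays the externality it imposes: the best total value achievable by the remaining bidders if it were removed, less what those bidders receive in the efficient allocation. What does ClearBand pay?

ClearBand pays $243M.

Efficient allocation: ClearBand→Band E ($860M), Pulse→Band B ($802M), PeakComm→Band G ($146M); total welfare W = $1808M.
ClearBand receives Band E at value $860M, so the others get W − 860 = $948M.
Without ClearBand: best allocation of the remaining 2 bidders over all 3 bands is Pulse→Band B ($802M), PeakComm→Band E ($389M), total $1191M.
VCG payment = (others' best without ClearBand) − (others' welfare with ClearBand) = 1191 − 948 = $243M.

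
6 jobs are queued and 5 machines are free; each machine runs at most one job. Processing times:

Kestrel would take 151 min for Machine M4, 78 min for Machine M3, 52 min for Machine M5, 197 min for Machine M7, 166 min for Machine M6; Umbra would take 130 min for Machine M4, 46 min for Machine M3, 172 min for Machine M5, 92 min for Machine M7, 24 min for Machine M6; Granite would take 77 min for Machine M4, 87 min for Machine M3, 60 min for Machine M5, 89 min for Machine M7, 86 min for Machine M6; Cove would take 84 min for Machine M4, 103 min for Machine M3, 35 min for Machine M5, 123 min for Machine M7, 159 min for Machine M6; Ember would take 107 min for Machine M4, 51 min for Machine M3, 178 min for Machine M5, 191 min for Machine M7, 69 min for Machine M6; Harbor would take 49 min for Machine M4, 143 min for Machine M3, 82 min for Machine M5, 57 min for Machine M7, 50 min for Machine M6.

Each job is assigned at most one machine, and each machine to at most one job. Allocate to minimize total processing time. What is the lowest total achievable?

Min total: 244 min

Optimal: Granite→Machine M4 (77 min), Ember→Machine M3 (51 min), Cove→Machine M5 (35 min), Harbor→Machine M7 (57 min), Umbra→Machine M6 (24 min) — total 77+51+35+57+24 = 244 min.
Column-greedy (each machine in turn goes to its cheapest remaining job) gives 288 min, worse by 44.
No other one-to-one assignment undercuts 244 min.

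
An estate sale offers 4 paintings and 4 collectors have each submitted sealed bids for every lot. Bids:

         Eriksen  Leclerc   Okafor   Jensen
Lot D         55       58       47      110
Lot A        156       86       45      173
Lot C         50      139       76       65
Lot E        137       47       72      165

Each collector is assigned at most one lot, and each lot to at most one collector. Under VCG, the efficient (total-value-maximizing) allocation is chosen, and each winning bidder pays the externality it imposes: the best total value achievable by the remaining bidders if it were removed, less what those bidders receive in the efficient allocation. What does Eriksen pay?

Eriksen pays $33.

Efficient allocation: Eriksen→Lot A ($156), Leclerc→Lot C ($139), Okafor→Lot D ($47), Jensen→Lot E ($165); total welfare W = $507.
Eriksen receives Lot A at value $156, so the others get W − 156 = $351.
Without Eriksen: best allocation of the remaining 3 bidders over all 4 lots is Leclerc→Lot C ($139), Okafor→Lot E ($72), Jensen→Lot A ($173), total $384.
VCG payment = (others' best without Eriksen) − (others' welfare with Eriksen) = 384 − 351 = $33.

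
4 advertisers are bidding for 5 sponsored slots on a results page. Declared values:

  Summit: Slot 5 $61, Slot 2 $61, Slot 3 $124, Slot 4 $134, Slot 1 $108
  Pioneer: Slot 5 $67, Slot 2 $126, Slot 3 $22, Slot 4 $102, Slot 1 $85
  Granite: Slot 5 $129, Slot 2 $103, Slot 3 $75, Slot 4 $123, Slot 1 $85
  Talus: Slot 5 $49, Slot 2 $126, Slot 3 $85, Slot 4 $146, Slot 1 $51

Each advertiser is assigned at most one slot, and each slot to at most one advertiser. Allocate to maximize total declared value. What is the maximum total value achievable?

Max total: $525

Treat this as an assignment problem: match each advertiser to one slot.
Optimal: Summit→Slot 3 ($124), Pioneer→Slot 2 ($126), Granite→Slot 5 ($129), Talus→Slot 4 ($146) — total 124+126+129+146 = $525.
Next-best assignment: Summit→Slot 1, Pioneer→Slot 2, Granite→Slot 5, Talus→Slot 4 = $509.
Every other assignment is strictly worse.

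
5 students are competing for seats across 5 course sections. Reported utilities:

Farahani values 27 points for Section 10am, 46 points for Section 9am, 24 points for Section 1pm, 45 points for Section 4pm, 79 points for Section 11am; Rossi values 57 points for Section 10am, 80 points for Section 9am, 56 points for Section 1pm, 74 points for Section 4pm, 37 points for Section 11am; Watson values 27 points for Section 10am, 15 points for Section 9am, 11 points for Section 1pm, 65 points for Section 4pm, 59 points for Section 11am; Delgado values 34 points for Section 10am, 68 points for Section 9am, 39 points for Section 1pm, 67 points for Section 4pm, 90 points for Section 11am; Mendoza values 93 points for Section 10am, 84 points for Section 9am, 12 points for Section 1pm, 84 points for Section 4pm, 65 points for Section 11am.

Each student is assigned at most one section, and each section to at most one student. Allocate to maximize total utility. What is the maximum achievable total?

This is the linear assignment problem.
Optimal: Farahani→Section 11am (79 points), Rossi→Section 1pm (56 points), Watson→Section 4pm (65 points), Delgado→Section 9am (68 points), Mendoza→Section 10am (93 points) — total 79+56+65+68+93 = 361 points.
Column-greedy (each section in turn goes to its best remaining student) gives 356 points, worse by 5.
Next-best assignment: Farahani→Section 11am, Rossi→Section 9am, Watson→Section 4pm, Delgado→Section 1pm, Mendoza→Section 10am = 356 points.
No other one-to-one assignment exceeds 361 points.

Max total: 361 points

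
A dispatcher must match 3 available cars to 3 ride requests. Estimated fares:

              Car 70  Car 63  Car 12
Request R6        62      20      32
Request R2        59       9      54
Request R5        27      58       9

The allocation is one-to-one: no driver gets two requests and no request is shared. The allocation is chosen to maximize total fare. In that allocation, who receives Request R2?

Car 12 receives Request R2.

Optimal: Car 70→Request R6 ($62), Car 63→Request R5 ($58), Car 12→Request R2 ($54) — total 62+58+54 = $174.
Next-best assignment: Car 70→Request R2, Car 63→Request R5, Car 12→Request R6 = $149.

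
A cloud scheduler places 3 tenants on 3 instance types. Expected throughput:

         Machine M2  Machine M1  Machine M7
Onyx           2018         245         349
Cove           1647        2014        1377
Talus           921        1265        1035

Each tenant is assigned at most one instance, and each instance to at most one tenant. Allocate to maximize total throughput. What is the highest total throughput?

Treat this as an assignment problem: match each tenant to one instance.
Optimal: Onyx→Machine M2 (2018 ops/s), Cove→Machine M1 (2014 ops/s), Talus→Machine M7 (1035 ops/s) — total 2018+2014+1035 = 5067 ops/s.
Next-best assignment: Onyx→Machine M2, Cove→Machine M7, Talus→Machine M1 = 4660 ops/s.

Max total: 5067 ops/s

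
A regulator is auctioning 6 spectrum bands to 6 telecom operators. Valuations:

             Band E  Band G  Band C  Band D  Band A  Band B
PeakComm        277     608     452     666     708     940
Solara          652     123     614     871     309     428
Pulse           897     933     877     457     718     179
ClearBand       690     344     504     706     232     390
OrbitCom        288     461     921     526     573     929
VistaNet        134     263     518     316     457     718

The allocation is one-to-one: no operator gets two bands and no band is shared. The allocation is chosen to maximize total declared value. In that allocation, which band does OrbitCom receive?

OrbitCom receives Band C.

Optimal: PeakComm→Band A ($708M), Solara→Band D ($871M), Pulse→Band G ($933M), ClearBand→Band E ($690M), OrbitCom→Band C ($921M), VistaNet→Band B ($718M) — total 708+871+933+690+921+718 = $4841M.
Row-greedy (each operator in turn takes its best remaining band) gives $4812M, worse by 29.
OrbitCom's own top band is Band B ($929M), but forcing OrbitCom→Band B and reassigning the rest optimally gives only $4649M — worse by 192.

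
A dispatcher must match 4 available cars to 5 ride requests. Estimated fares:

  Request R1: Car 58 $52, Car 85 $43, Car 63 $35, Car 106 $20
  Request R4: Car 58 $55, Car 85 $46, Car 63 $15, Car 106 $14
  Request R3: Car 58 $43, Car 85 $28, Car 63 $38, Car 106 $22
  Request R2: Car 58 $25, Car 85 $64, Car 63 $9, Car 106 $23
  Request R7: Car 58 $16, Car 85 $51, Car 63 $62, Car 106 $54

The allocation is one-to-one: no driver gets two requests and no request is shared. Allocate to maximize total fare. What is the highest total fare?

Maximum total: $211

This is the linear assignment problem.
Optimal: Car 58→Request R4 ($55), Car 85→Request R2 ($64), Car 63→Request R3 ($38), Car 106→Request R7 ($54) — total 55+64+38+54 = $211.
Row-greedy (each driver in turn takes its best remaining request) gives $203, worse by 8.
Next-best assignment: Car 58→Request R1, Car 85→Request R2, Car 63→Request R3, Car 106→Request R7 = $208.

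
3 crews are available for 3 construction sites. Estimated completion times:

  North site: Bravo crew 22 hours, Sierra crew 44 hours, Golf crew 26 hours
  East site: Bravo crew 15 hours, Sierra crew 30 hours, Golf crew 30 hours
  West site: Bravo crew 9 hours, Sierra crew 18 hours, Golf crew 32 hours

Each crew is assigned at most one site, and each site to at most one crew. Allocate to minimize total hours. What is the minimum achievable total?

Minimum total: 59 hours

Optimal: Bravo crew→East site (15 hours), Sierra crew→West site (18 hours), Golf crew→North site (26 hours) — total 15+18+26 = 59 hours.
Row-greedy (each crew in turn takes its cheapest remaining site) gives 65 hours, worse by 6.
Next-best assignment: Bravo crew→West site, Sierra crew→East site, Golf crew→North site = 65 hours.
Every other assignment is strictly worse.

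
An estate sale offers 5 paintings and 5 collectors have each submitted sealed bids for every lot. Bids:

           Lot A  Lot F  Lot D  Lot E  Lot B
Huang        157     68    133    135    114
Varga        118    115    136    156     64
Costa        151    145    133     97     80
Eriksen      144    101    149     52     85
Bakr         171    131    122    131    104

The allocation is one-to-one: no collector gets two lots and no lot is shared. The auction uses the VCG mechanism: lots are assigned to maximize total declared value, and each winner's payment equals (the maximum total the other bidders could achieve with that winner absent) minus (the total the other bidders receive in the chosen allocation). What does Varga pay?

Efficient allocation: Huang→Lot B ($114), Varga→Lot E ($156), Costa→Lot F ($145), Eriksen→Lot D ($149), Bakr→Lot A ($171); total welfare W = $735.
Varga receives Lot E at value $156, so the others get W − 156 = $579.
Without Varga: best allocation of the remaining 4 bidders over all 5 lots is Huang→Lot E ($135), Costa→Lot F ($145), Eriksen→Lot D ($149), Bakr→Lot A ($171), total $600.
VCG payment = (others' best without Varga) − (others' welfare with Varga) = 600 − 579 = $21.

Varga pays $21.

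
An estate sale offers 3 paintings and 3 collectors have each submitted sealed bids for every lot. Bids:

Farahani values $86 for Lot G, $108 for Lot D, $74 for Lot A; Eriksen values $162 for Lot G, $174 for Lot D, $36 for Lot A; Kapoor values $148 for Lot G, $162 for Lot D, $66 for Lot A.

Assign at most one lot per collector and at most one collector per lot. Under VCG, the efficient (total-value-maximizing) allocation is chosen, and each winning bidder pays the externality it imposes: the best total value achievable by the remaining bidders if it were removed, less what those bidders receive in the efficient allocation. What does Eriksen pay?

Efficient allocation: Farahani→Lot A ($74), Eriksen→Lot G ($162), Kapoor→Lot D ($162); total welfare W = $398.
Eriksen receives Lot G at value $162, so the others get W − 162 = $236.
Without Eriksen: best allocation of the remaining 2 bidders over all 3 lots is Farahani→Lot D ($108), Kapoor→Lot G ($148), total $256.
VCG payment = (others' best without Eriksen) − (others' welfare with Eriksen) = 256 − 236 = $20.

Eriksen pays $20.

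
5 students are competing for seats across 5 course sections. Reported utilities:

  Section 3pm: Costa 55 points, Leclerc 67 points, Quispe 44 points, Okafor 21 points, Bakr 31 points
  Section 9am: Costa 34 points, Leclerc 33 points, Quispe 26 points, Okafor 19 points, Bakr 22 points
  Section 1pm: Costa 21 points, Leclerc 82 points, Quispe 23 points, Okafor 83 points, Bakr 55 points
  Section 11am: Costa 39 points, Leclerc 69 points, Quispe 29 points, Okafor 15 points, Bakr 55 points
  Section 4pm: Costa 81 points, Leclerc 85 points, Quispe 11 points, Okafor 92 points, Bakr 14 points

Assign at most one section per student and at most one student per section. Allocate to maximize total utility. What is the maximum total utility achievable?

Optimal: Costa→Section 4pm (81 points), Leclerc→Section 3pm (67 points), Quispe→Section 9am (26 points), Okafor→Section 1pm (83 points), Bakr→Section 11am (55 points) — total 81+67+26+83+55 = 312 points.
Row-greedy (each student in turn takes its best remaining section) gives 281 points, worse by 31.
Next-best assignment: Costa→Section 3pm, Leclerc→Section 1pm, Quispe→Section 9am, Okafor→Section 4pm, Bakr→Section 11am = 310 points.

Max total: 312 points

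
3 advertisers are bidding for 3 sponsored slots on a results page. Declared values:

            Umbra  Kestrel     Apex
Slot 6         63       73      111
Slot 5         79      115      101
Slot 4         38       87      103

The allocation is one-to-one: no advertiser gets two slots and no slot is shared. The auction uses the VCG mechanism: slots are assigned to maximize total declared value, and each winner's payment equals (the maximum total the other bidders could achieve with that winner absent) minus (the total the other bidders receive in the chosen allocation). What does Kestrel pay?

Kestrel pays $24.

Efficient allocation: Umbra→Slot 6 ($63), Kestrel→Slot 5 ($115), Apex→Slot 4 ($103); total welfare W = $281.
Kestrel receives Slot 5 at value $115, so the others get W − 115 = $166.
Without Kestrel: best allocation of the remaining 2 bidders over all 3 slots is Umbra→Slot 5 ($79), Apex→Slot 6 ($111), total $190.
VCG payment = (others' best without Kestrel) − (others' welfare with Kestrel) = 190 − 166 = $24.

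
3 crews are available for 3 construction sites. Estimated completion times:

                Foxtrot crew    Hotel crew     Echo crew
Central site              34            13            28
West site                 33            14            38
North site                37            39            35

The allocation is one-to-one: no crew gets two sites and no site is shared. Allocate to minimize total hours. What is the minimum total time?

This is a one-to-one assignment (minimum-cost bipartite matching).
Optimal: Foxtrot crew→North site (37 hours), Hotel crew→West site (14 hours), Echo crew→Central site (28 hours) — total 37+14+28 = 79 hours.
Min-entry greedy (repeatedly take the single cheapest remaining cell) gives 81 hours, worse by 2.
Next-best assignment: Foxtrot crew→West site, Hotel crew→Central site, Echo crew→North site = 81 hours.
No other one-to-one assignment undercuts 79 hours.

Min total: 79 hours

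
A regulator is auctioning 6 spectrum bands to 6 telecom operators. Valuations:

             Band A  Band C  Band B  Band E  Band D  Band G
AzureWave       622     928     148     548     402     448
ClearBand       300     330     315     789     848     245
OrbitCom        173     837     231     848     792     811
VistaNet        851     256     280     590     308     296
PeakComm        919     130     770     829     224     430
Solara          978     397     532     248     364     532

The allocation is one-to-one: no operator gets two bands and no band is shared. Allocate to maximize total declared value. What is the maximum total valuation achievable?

Max total: $4925M

Optimal: AzureWave→Band C ($928M), ClearBand→Band D ($848M), OrbitCom→Band G ($811M), VistaNet→Band E ($590M), PeakComm→Band B ($770M), Solara→Band A ($978M) — total 928+848+811+590+770+978 = $4925M.
Max-entry greedy (repeatedly take the single best remaining cell) gives $4668M, worse by 257.
Swapping Solara↔VistaNet (Solara→Band E $248M, VistaNet→Band A $851M) loses 469.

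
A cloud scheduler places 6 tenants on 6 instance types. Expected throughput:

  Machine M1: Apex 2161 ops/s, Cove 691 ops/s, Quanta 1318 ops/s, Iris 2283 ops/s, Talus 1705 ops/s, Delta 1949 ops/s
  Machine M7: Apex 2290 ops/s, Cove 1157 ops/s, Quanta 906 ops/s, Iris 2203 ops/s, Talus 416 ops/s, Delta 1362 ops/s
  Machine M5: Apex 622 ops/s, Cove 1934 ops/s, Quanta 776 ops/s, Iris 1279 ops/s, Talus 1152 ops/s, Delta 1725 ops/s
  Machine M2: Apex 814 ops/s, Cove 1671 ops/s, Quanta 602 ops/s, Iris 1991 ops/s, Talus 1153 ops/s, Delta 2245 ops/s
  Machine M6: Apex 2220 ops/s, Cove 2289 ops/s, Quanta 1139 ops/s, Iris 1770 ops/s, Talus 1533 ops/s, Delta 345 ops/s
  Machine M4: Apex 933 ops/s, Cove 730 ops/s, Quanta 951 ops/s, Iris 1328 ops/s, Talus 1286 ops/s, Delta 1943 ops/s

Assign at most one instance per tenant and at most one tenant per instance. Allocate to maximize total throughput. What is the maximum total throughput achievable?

Max total: 11258 ops/s

Optimal: Apex→Machine M6 (2220 ops/s), Cove→Machine M5 (1934 ops/s), Quanta→Machine M4 (951 ops/s), Iris→Machine M7 (2203 ops/s), Talus→Machine M1 (1705 ops/s), Delta→Machine M2 (2245 ops/s) — total 2220+1934+951+2203+1705+2245 = 11258 ops/s.
Max-entry greedy (repeatedly take the single best remaining cell) gives 11169 ops/s, worse by 89.
Next-best assignment: Apex→Machine M7, Cove→Machine M5, Quanta→Machine M4, Iris→Machine M1, Talus→Machine M6, Delta→Machine M2 = 11236 ops/s.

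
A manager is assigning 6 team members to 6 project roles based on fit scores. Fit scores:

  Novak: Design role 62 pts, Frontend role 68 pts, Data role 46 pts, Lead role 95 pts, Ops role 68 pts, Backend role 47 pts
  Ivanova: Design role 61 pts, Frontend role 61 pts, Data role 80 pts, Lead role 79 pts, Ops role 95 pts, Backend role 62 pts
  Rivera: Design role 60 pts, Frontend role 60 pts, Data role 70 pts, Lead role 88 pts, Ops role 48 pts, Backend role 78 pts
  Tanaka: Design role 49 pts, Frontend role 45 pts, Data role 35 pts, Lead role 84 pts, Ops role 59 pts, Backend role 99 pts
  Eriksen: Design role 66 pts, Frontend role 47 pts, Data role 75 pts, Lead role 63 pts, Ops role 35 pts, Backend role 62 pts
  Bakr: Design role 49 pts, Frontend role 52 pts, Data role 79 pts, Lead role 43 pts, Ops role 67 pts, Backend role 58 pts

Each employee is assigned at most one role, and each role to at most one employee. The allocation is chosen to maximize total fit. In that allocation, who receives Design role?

Optimal: Novak→Frontend role (68 pts), Ivanova→Ops role (95 pts), Rivera→Lead role (88 pts), Tanaka→Backend role (99 pts), Eriksen→Design role (66 pts), Bakr→Data role (79 pts) — total 68+95+88+99+66+79 = 495 pts.
Max-entry greedy (repeatedly take the single best remaining cell) gives 494 pts, worse by 1.
Next-best assignment: Novak→Lead role, Ivanova→Ops role, Rivera→Frontend role, Tanaka→Backend role, Eriksen→Design role, Bakr→Data role = 494 pts.
Swapping Tanaka↔Eriksen (Tanaka→Design role 49 pts, Eriksen→Backend role 62 pts) loses 54.
No other one-to-one assignment exceeds 495 pts.
Eriksen's own top role is Data role (75 pts), but forcing Eriksen→Data role and reassigning the rest optimally gives only 476 pts — worse by 19.

Eriksen receives Design role.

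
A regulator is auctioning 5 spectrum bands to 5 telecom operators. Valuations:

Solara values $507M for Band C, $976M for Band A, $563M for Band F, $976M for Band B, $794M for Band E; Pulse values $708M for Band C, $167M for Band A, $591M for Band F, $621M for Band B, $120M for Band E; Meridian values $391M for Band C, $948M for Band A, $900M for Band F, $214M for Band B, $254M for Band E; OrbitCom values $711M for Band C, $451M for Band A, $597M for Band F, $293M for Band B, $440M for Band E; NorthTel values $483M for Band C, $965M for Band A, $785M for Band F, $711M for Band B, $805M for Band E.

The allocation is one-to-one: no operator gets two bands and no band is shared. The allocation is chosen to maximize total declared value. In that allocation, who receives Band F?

Optimal: Solara→Band B ($976M), Pulse→Band C ($708M), Meridian→Band A ($948M), OrbitCom→Band F ($597M), NorthTel→Band E ($805M) — total 976+708+948+597+805 = $4034M.
Max-entry greedy (repeatedly take the single best remaining cell) gives $4013M, worse by 21.
Next-best assignment: Solara→Band B, Pulse→Band F, Meridian→Band A, OrbitCom→Band C, NorthTel→Band E = $4031M.
Every other assignment is strictly worse.
OrbitCom's own top band is Band C ($711M), but forcing OrbitCom→Band C and reassigning the rest optimally gives only $4031M — worse by 3.

OrbitCom receives Band F.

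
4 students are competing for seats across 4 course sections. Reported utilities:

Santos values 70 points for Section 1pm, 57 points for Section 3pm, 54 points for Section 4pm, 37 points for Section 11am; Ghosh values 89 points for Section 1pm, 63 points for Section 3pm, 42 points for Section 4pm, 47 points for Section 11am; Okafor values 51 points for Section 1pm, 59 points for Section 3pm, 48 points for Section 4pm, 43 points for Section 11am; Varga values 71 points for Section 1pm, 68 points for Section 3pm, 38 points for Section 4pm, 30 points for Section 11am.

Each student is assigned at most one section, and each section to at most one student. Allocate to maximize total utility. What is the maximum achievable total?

Maximum total: 254 points

Optimal: Santos→Section 4pm (54 points), Ghosh→Section 1pm (89 points), Okafor→Section 11am (43 points), Varga→Section 3pm (68 points) — total 54+89+43+68 = 254 points.
Row-greedy (each student in turn takes its best remaining section) gives 211 points, worse by 43.
Next-best assignment: Santos→Section 11am, Ghosh→Section 1pm, Okafor→Section 4pm, Varga→Section 3pm = 242 points.
Checked against all permutations: 254 points is optimal.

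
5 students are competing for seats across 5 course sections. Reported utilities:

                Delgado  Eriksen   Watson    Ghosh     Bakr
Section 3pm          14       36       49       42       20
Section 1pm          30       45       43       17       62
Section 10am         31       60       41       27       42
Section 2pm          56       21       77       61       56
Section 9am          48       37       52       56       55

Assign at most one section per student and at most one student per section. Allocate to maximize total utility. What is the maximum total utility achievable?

Maximum total: 289 points

Optimal: Delgado→Section 9am (48 points), Eriksen→Section 10am (60 points), Watson→Section 2pm (77 points), Ghosh→Section 3pm (42 points), Bakr→Section 1pm (62 points) — total 48+60+77+42+62 = 289 points.
Next-best assignment: Delgado→Section 2pm, Eriksen→Section 10am, Watson→Section 3pm, Ghosh→Section 9am, Bakr→Section 1pm = 283 points.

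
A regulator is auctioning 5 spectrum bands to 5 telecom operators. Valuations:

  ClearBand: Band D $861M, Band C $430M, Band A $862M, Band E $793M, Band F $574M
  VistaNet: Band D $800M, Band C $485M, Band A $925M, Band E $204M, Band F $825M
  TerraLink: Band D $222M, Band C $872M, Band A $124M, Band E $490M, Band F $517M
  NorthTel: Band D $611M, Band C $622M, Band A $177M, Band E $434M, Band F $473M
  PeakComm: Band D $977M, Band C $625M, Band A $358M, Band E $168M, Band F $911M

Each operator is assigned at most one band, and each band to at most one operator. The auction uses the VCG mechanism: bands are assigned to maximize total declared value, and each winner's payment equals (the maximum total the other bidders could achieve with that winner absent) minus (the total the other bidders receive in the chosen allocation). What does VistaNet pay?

Efficient allocation: ClearBand→Band E ($793M), VistaNet→Band A ($925M), TerraLink→Band C ($872M), NorthTel→Band D ($611M), PeakComm→Band F ($911M); total welfare W = $4112M.
VistaNet receives Band A at value $925M, so the others get W − 925 = $3187M.
Without VistaNet: best allocation of the remaining 4 bidders over all 5 bands is ClearBand→Band A ($862M), TerraLink→Band C ($872M), NorthTel→Band D ($611M), PeakComm→Band F ($911M), total $3256M.
VCG payment = (others' best without VistaNet) − (others' welfare with VistaNet) = 3256 − 3187 = $69M.

VistaNet pays $69M.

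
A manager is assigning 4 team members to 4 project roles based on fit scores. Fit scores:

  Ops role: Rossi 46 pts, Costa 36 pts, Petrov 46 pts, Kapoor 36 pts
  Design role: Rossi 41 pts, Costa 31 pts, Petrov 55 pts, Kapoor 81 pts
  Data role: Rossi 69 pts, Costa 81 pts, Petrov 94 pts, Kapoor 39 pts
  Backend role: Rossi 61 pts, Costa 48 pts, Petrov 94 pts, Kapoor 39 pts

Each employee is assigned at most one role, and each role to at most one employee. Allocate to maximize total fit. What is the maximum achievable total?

Maximum total: 302 pts

Optimal: Rossi→Ops role (46 pts), Costa→Data role (81 pts), Petrov→Backend role (94 pts), Kapoor→Design role (81 pts) — total 46+81+94+81 = 302 pts.
Column-greedy (each role in turn goes to its best remaining employee) gives 269 pts, worse by 33.
Next-best assignment: Rossi→Data role, Costa→Ops role, Petrov→Backend role, Kapoor→Design role = 280 pts.
No other one-to-one assignment exceeds 302 pts.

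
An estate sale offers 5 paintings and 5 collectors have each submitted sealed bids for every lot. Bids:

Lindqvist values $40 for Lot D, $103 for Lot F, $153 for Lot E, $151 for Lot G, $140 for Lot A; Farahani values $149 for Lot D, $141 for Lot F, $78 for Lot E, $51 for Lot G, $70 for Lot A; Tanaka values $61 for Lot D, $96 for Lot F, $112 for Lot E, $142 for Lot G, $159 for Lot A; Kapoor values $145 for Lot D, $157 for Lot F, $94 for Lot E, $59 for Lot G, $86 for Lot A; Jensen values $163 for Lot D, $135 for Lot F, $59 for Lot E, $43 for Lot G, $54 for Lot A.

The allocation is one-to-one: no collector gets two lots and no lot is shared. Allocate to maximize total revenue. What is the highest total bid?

Max total: $708

Optimal: Lindqvist→Lot G ($151), Farahani→Lot F ($141), Tanaka→Lot A ($159), Kapoor→Lot E ($94), Jensen→Lot D ($163) — total 151+141+159+94+163 = $708.
Row-greedy (each collector in turn takes its best remaining lot) gives $661, worse by 47.
No other one-to-one assignment exceeds $708.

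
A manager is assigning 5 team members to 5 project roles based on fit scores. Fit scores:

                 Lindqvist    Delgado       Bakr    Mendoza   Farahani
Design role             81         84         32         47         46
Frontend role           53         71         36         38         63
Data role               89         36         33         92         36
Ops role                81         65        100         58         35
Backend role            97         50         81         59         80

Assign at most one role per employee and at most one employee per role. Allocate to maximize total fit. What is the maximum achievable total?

Max total: 436 pts

Optimal: Lindqvist→Backend role (97 pts), Delgado→Design role (84 pts), Bakr→Ops role (100 pts), Mendoza→Data role (92 pts), Farahani→Frontend role (63 pts) — total 97+84+100+92+63 = 436 pts.
Swapping Bakr↔Delgado (Bakr→Design role 32 pts, Delgado→Ops role 65 pts) loses 87.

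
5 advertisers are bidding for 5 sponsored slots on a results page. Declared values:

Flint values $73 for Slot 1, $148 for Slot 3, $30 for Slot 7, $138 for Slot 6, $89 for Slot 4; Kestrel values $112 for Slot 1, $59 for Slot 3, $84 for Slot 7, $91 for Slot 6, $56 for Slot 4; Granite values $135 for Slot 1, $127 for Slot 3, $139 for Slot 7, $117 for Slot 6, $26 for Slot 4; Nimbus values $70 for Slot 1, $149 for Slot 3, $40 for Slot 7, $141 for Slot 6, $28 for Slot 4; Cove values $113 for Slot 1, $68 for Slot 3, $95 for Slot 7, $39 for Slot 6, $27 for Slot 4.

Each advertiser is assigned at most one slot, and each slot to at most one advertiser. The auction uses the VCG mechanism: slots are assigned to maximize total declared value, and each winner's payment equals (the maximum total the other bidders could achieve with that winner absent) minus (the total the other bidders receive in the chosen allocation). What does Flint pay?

Efficient allocation: Flint→Slot 3 ($148), Kestrel→Slot 4 ($56), Granite→Slot 7 ($139), Nimbus→Slot 6 ($141), Cove→Slot 1 ($113); total welfare W = $597.
Flint receives Slot 3 at value $148, so the others get W − 148 = $449.
Without Flint: best allocation of the remaining 4 bidders over all 5 slots is Kestrel→Slot 6 ($91), Granite→Slot 7 ($139), Nimbus→Slot 3 ($149), Cove→Slot 1 ($113), total $492.
VCG payment = (others' best without Flint) − (others' welfare with Flint) = 492 − 449 = $43.

Flint pays $43.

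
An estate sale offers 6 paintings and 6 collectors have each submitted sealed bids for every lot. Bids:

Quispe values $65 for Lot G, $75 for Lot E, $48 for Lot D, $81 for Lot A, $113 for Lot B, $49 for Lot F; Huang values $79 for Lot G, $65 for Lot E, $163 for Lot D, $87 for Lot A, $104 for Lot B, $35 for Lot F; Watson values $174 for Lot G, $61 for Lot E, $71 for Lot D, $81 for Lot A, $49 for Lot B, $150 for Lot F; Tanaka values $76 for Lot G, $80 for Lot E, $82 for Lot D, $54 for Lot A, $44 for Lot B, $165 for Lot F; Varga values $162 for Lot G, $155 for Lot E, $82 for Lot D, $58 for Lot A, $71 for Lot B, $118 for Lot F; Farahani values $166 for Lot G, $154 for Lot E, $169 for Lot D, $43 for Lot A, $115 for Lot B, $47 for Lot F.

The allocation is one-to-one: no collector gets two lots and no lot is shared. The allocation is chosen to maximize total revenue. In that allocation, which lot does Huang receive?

Huang receives Lot A.

This is a one-to-one assignment (maximum-weight bipartite matching).
Optimal: Quispe→Lot B ($113), Huang→Lot A ($87), Watson→Lot G ($174), Tanaka→Lot F ($165), Varga→Lot E ($155), Farahani→Lot D ($169) — total 113+87+174+165+155+169 = $863.
Huang's own top lot is Lot D ($163), but forcing Huang→Lot D and reassigning the rest optimally gives only $853 — worse by 10.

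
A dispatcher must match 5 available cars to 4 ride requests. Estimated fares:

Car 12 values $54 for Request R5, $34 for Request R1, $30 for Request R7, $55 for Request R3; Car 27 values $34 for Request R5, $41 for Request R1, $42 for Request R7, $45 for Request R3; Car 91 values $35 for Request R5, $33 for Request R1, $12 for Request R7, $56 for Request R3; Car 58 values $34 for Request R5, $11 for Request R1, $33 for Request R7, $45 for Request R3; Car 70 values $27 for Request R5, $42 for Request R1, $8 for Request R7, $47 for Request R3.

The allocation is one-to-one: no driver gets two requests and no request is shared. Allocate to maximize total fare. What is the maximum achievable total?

Max total: $194

Optimal: Car 12→Request R5 ($54), Car 70→Request R1 ($42), Car 27→Request R7 ($42), Car 91→Request R3 ($56) — total 54+42+42+56 = $194.
Row-greedy (each driver in turn takes its best remaining request) gives $143, worse by 51.
Next-best assignment: Car 12→Request R5, Car 70→Request R1, Car 58→Request R7, Car 91→Request R3 = $185.
No other one-to-one assignment exceeds $194.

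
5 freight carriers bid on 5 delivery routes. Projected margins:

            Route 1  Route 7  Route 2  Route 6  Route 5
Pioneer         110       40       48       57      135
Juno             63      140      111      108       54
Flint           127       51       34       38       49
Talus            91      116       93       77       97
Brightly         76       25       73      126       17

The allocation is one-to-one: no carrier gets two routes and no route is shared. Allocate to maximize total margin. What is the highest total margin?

Max total: $621k

Optimal: Pioneer→Route 5 ($135k), Juno→Route 7 ($140k), Flint→Route 1 ($127k), Talus→Route 2 ($93k), Brightly→Route 6 ($126k) — total 135+140+127+93+126 = $621k.
Next-best assignment: Pioneer→Route 5, Juno→Route 2, Flint→Route 1, Talus→Route 7, Brightly→Route 6 = $615k.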